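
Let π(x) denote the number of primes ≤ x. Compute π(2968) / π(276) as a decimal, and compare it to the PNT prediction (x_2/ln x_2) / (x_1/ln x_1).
π(2968)/π(276) = 427/58 ≈ 7.3621;  PNT prediction ≈ 7.5591.

π(276) = 58 and π(2968) = 427, so π(2968)/π(276) ≈ 7.3621. The PNT-predicted ratio is (2968/ln(2968)) / (276/ln(276)) ≈ 7.5591. The two agree to within a few percent, as expected.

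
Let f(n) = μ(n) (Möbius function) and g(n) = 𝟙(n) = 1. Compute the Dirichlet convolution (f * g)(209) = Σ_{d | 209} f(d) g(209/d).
(μ * 𝟙)(209) = 0

Divisors of 209: [1, 11, 19, 209]. For each d | 209:
  d = 1: μ(1) · 𝟙(209/1) = 1 · 1 = 1
  d = 11: μ(11) · 𝟙(209/11) = -1 · 1 = -1
  d = 19: μ(19) · 𝟙(209/19) = -1 · 1 = -1
  d = 209: μ(209) · 𝟙(209/209) = 1 · 1 = 1
Summing: (μ * 𝟙)(209) = 1 + -1 + -1 + 1 = 0.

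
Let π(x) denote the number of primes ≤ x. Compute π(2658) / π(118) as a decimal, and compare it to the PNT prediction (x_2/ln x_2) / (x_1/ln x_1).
π(2658)/π(118) = 384/30 ≈ 12.8000;  PNT prediction ≈ 13.6281.

π(118) = 30 and π(2658) = 384, so π(2658)/π(118) ≈ 12.8000. The PNT-predicted ratio is (2658/ln(2658)) / (118/ln(118)) ≈ 13.6281. The two agree to within a few percent, as expected.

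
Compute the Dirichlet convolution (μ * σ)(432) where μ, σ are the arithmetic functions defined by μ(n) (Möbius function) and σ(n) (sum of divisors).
(μ * σ)(432) = 432

Divisors of 432: [1, 2, 3, 4, 6, 8, 9, 12, 16, 18, 24, 27, 36, 48, 54, 72, 108, 144, 216, 432]. For each d | 432:
  d = 1: μ(1) · σ(432/1) = 1 · 1240 = 1240
  d = 2: μ(2) · σ(432/2) = -1 · 600 = -600
  d = 3: μ(3) · σ(432/3) = -1 · 403 = -403
  d = 4: μ(4) · σ(432/4) = 0 · 280 = 0
  d = 6: μ(6) · σ(432/6) = 1 · 195 = 195
  d = 8: μ(8) · σ(432/8) = 0 · 120 = 0
  d = 9: μ(9) · σ(432/9) = 0 · 124 = 0
  d = 12: μ(12) · σ(432/12) = 0 · 91 = 0
  d = 16: μ(16) · σ(432/16) = 0 · 40 = 0
  d = 18: μ(18) · σ(432/18) = 0 · 60 = 0
  d = 24: μ(24) · σ(432/24) = 0 · 39 = 0
  d = 27: μ(27) · σ(432/27) = 0 · 31 = 0
  d = 36: μ(36) · σ(432/36) = 0 · 28 = 0
  d = 48: μ(48) · σ(432/48) = 0 · 13 = 0
  d = 54: μ(54) · σ(432/54) = 0 · 15 = 0
  d = 72: μ(72) · σ(432/72) = 0 · 12 = 0
  d = 108: μ(108) · σ(432/108) = 0 · 7 = 0
  d = 144: μ(144) · σ(432/144) = 0 · 4 = 0
  d = 216: μ(216) · σ(432/216) = 0 · 3 = 0
  d = 432: μ(432) · σ(432/432) = 0 · 1 = 0
Summing: (μ * σ)(432) = 1240 + -600 + -403 + 0 + 195 + 0 + 0 + 0 + 0 + 0 + 0 + 0 + 0 + 0 + 0 + 0 + 0 + 0 + 0 + 0 = 432.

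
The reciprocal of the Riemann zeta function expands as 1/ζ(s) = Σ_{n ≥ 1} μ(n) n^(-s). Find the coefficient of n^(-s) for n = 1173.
μ(1173) = -1

Factor n = 1173 = 3 · 17 · 23. μ(n) = 0 if any exponent ≥ 2 (not squarefree); otherwise μ(n) = (−1)^{ω(n)} where ω(n) is the number of distinct prime factors. Applying: μ(1173) = -1.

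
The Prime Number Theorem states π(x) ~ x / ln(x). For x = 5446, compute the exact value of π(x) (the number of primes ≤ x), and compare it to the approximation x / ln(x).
π(5446) = 720;  x/ln(x) ≈ 633.06;  relative error ≈ 12.07%.

Directly count primes up to 5446: π(5446) = 720. The PNT approximation gives 5446/ln(5446) ≈ 5446/8.60264 ≈ 633.06. Relative error (π(x) − x/ln(x)) / π(x) ≈ 12.07%; the approximation is known to undercount slightly (Li(x) is a better estimate).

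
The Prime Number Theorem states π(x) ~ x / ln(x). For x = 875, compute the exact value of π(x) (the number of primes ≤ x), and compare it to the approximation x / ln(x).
π(875) = 150;  x/ln(x) ≈ 129.17;  relative error ≈ 13.89%.

Directly count primes up to 875: π(875) = 150. The PNT approximation gives 875/ln(875) ≈ 875/6.77422 ≈ 129.17. Relative error (π(x) − x/ln(x)) / π(x) ≈ 13.89%; the approximation is known to undercount slightly (Li(x) is a better estimate).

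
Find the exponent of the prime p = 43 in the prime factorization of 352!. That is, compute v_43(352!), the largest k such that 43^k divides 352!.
v_43(352!) = 8

Legendre's formula: v_p(n!) = Σ_{k ≥ 1} ⌊n / p^k⌋. For p = 43, n = 352, the terms are:
  ⌊352/43^1⌋ = ⌊352/43⌋ = 8
(the next term ⌊352/43^2⌋ = 0, terminating the sum). Summing: v_43(352!) = 8 = 8.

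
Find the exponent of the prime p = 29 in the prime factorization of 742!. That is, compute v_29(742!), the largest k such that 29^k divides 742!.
v_29(742!) = 25

Legendre's formula: v_p(n!) = Σ_{k ≥ 1} ⌊n / p^k⌋. For p = 29, n = 742, the terms are:
  ⌊742/29^1⌋ = ⌊742/29⌋ = 25
(the next term ⌊742/29^2⌋ = 0, terminating the sum). Summing: v_29(742!) = 25 = 25.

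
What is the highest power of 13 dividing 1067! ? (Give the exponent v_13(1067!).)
v_13(1067!) = 88

Legendre's formula: v_p(n!) = Σ_{k ≥ 1} ⌊n / p^k⌋. For p = 13, n = 1067, the terms are:
  ⌊1067/13^1⌋ = ⌊1067/13⌋ = 82
  ⌊1067/13^2⌋ = ⌊1067/169⌋ = 6
(the next term ⌊1067/13^3⌋ = 0, terminating the sum). Summing: v_13(1067!) = 82 + 6 = 88.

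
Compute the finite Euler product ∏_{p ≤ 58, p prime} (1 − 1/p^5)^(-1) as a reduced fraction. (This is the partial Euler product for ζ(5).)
∏ = 16271272514460981588256692497708850770212394550299268449499486458883457010851/15691809316785373562301814354101424660311534867697905028310662923501211484160

The primes p ≤ 58 are [2, 3, 5, 7, 11, 13, 17, 19, 23, 29, 31, 37, 41, 43, 47, 53]. For each prime, (1 − 1/p^5)^(-1) = p^5 / (p^5 − 1). The product is (1 − 1/2^5)^(-1), (1 − 1/3^5)^(-1), (1 − 1/5^5)^(-1), (1 − 1/7^5)^(-1), (1 − 1/11^5)^(-1), (1 − 1/13^5)^(-1), (1 − 1/17^5)^(-1), (1 − 1/19^5)^(-1), (1 − 1/23^5)^(-1), (1 − 1/29^5)^(-1), (1 − 1/31^5)^(-1), (1 − 1/37^5)^(-1), (1 − 1/41^5)^(-1), (1 − 1/43^5)^(-1), (1 − 1/47^5)^(-1), (1 − 1/53^5)^(-1) = ∏ p^5 / (p^5 − 1) = 16271272514460981588256692497708850770212394550299268449499486458883457010851/15691809316785373562301814354101424660311534867697905028310662923501211484160.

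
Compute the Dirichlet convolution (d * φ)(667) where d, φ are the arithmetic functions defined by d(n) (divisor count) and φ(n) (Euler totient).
(d * φ)(667) = 720

Divisors of 667: [1, 23, 29, 667]. For each d | 667:
  d = 1: d(1) · φ(667/1) = 1 · 616 = 616
  d = 23: d(23) · φ(667/23) = 2 · 28 = 56
  d = 29: d(29) · φ(667/29) = 2 · 22 = 44
  d = 667: d(667) · φ(667/667) = 4 · 1 = 4
Summing: (d * φ)(667) = 616 + 56 + 44 + 4 = 720.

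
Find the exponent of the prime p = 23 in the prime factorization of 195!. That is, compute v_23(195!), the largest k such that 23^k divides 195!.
v_23(195!) = 8

Legendre's formula: v_p(n!) = Σ_{k ≥ 1} ⌊n / p^k⌋. For p = 23, n = 195, the terms are:
  ⌊195/23^1⌋ = ⌊195/23⌋ = 8
(the next term ⌊195/23^2⌋ = 0, terminating the sum). Summing: v_23(195!) = 8 = 8.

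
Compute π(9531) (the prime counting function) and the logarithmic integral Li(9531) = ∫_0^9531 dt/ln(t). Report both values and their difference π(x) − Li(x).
π(9531) = 1179;  Li(9531) ≈ 1195.08;  π(x) − Li(x) ≈ -16.08.

Direct count of primes ≤ 9531 gives π(9531) = 1179. Numerical evaluation of the logarithmic integral gives Li(9531) ≈ 1195.08. The difference π(x) − Li(x) ≈ -16.08 is typically negative for small/moderate x (Li(x) overestimates), though Littlewood's theorem shows this sign changes infinitely often.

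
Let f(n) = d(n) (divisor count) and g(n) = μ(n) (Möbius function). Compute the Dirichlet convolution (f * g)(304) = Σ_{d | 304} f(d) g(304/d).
(d * μ)(304) = 1

Divisors of 304: [1, 2, 4, 8, 16, 19, 38, 76, 152, 304]. For each d | 304:
  d = 1: d(1) · μ(304/1) = 1 · 0 = 0
  d = 2: d(2) · μ(304/2) = 2 · 0 = 0
  d = 4: d(4) · μ(304/4) = 3 · 0 = 0
  d = 8: d(8) · μ(304/8) = 4 · 1 = 4
  d = 16: d(16) · μ(304/16) = 5 · -1 = -5
  d = 19: d(19) · μ(304/19) = 2 · 0 = 0
  d = 38: d(38) · μ(304/38) = 4 · 0 = 0
  d = 76: d(76) · μ(304/76) = 6 · 0 = 0
  d = 152: d(152) · μ(304/152) = 8 · -1 = -8
  d = 304: d(304) · μ(304/304) = 10 · 1 = 10
Summing: (d * μ)(304) = 0 + 0 + 0 + 4 + -5 + 0 + 0 + 0 + -8 + 10 = 1.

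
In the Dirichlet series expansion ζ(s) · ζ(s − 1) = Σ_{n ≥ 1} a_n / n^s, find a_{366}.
σ(366) = 744

In the product (Σ m^0/m^s)(Σ k / k^s) = Σ (Σ_{d | n} d) / n^s, the coefficient of 1/n^s is σ(n) = Σ_{d | n} d. For n = 366, divisors are [1, 2, 3, 6, 61, 122, 183, 366]; summing: σ(366) = 744.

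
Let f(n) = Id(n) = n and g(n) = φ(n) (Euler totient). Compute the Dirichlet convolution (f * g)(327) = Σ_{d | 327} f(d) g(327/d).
(Id * φ)(327) = 1085

Divisors of 327: [1, 3, 109, 327]. For each d | 327:
  d = 1: Id(1) · φ(327/1) = 1 · 216 = 216
  d = 3: Id(3) · φ(327/3) = 3 · 108 = 324
  d = 109: Id(109) · φ(327/109) = 109 · 2 = 218
  d = 327: Id(327) · φ(327/327) = 327 · 1 = 327
Summing: (Id * φ)(327) = 216 + 324 + 218 + 327 = 1085.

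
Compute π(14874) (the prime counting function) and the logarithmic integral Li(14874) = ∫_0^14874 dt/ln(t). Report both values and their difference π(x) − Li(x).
π(14874) = 1742;  Li(14874) ≈ 1763.52;  π(x) − Li(x) ≈ -21.52.

Direct count of primes ≤ 14874 gives π(14874) = 1742. Numerical evaluation of the logarithmic integral gives Li(14874) ≈ 1763.52. The difference π(x) − Li(x) ≈ -21.52 is typically negative for small/moderate x (Li(x) overestimates), though Littlewood's theorem shows this sign changes infinitely often.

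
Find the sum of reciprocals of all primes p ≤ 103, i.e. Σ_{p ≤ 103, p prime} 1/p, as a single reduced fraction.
Σ 1/p = 43710588286712969019768170103664304877397/23984823528925228172706521638692258396210

π(103) = 27, so the primes ≤ 103 are [2, 3, 5, 7, 11, 13, 17, 19, 23, 29, 31, 37, 41, 43, 47, 53, 59, 61, 67, 71, 73, 79, 83, 89, 97, 101, 103]. Summing 1/p over these primes: 43710588286712969019768170103664304877397/23984823528925228172706521638692258396210 ≈ 1.8224. Mertens estimate ln ln(103) + 0.2615 ≈ 1.7951.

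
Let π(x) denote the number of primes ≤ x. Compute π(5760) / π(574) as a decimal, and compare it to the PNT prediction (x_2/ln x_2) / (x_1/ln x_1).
π(5760)/π(574) = 757/105 ≈ 7.2095;  PNT prediction ≈ 7.3623.

π(574) = 105 and π(5760) = 757, so π(5760)/π(574) ≈ 7.2095. The PNT-predicted ratio is (5760/ln(5760)) / (574/ln(574)) ≈ 7.3623. The two agree to within a few percent, as expected.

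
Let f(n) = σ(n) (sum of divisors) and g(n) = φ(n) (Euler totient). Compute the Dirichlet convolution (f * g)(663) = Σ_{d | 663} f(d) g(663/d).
(σ * φ)(663) = 5304

Divisors of 663: [1, 3, 13, 17, 39, 51, 221, 663]. For each d | 663:
  d = 1: σ(1) · φ(663/1) = 1 · 384 = 384
  d = 3: σ(3) · φ(663/3) = 4 · 192 = 768
  d = 13: σ(13) · φ(663/13) = 14 · 32 = 448
  d = 17: σ(17) · φ(663/17) = 18 · 24 = 432
  d = 39: σ(39) · φ(663/39) = 56 · 16 = 896
  d = 51: σ(51) · φ(663/51) = 72 · 12 = 864
  d = 221: σ(221) · φ(663/221) = 252 · 2 = 504
  d = 663: σ(663) · φ(663/663) = 1008 · 1 = 1008
Summing: (σ * φ)(663) = 384 + 768 + 448 + 432 + 896 + 864 + 504 + 1008 = 5304.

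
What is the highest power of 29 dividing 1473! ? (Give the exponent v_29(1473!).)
v_29(1473!) = 51

Legendre's formula: v_p(n!) = Σ_{k ≥ 1} ⌊n / p^k⌋. For p = 29, n = 1473, the terms are:
  ⌊1473/29^1⌋ = ⌊1473/29⌋ = 50
  ⌊1473/29^2⌋ = ⌊1473/841⌋ = 1
(the next term ⌊1473/29^3⌋ = 0, terminating the sum). Summing: v_29(1473!) = 50 + 1 = 51.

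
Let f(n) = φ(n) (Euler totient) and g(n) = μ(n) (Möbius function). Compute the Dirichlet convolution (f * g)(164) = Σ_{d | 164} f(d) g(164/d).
(φ * μ)(164) = 39

Divisors of 164: [1, 2, 4, 41, 82, 164]. For each d | 164:
  d = 1: φ(1) · μ(164/1) = 1 · 0 = 0
  d = 2: φ(2) · μ(164/2) = 1 · 1 = 1
  d = 4: φ(4) · μ(164/4) = 2 · -1 = -2
  d = 41: φ(41) · μ(164/41) = 40 · 0 = 0
  d = 82: φ(82) · μ(164/82) = 40 · -1 = -40
  d = 164: φ(164) · μ(164/164) = 80 · 1 = 80
Summing: (φ * μ)(164) = 0 + 1 + -2 + 0 + -40 + 80 = 39.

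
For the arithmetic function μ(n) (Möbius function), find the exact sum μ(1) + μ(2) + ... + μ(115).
Σ_{n ≤ 115} μ(n) = -5

Compute μ(n) for each 1 ≤ n ≤ 115: μ(1) = 1, μ(2) = -1, μ(3) = -1, μ(4) = 0, μ(5) = -1, μ(6) = 1, μ(7) = -1, μ(8) = 0, μ(9) = 0, μ(10) = 1, μ(11) = -1, μ(12) = 0, μ(13) = -1, μ(14) = 1, μ(15) = 1, μ(16) = 0, μ(17) = -1, μ(18) = 0, μ(19) = -1, μ(20) = 0, μ(21) = 1, μ(22) = 1, μ(23) = -1, μ(24) = 0, μ(25) = 0, μ(26) = 1, μ(27) = 0, μ(28) = 0, μ(29) = -1, μ(30) = -1, μ(31) = -1, μ(32) = 0, μ(33) = 1, μ(34) = 1, μ(35) = 1, μ(36) = 0, μ(37) = -1, μ(38) = 1, μ(39) = 1, μ(40) = 0, μ(41) = -1, μ(42) = -1, μ(43) = -1, μ(44) = 0, μ(45) = 0, μ(46) = 1, μ(47) = -1, μ(48) = 0, μ(49) = 0, μ(50) = 0, μ(51) = 1, μ(52) = 0, μ(53) = -1, μ(54) = 0, μ(55) = 1, μ(56) = 0, μ(57) = 1, μ(58) = 1, μ(59) = -1, μ(60) = 0, μ(61) = -1, μ(62) = 1, μ(63) = 0, μ(64) = 0, μ(65) = 1, μ(66) = -1, μ(67) = -1, μ(68) = 0, μ(69) = 1, μ(70) = -1, μ(71) = -1, μ(72) = 0, μ(73) = -1, μ(74) = 1, μ(75) = 0, μ(76) = 0, μ(77) = 1, μ(78) = -1, μ(79) = -1, μ(80) = 0, μ(81) = 0, μ(82) = 1, μ(83) = -1, μ(84) = 0, μ(85) = 1, μ(86) = 1, μ(87) = 1, μ(88) = 0, μ(89) = -1, μ(90) = 0, μ(91) = 1, μ(92) = 0, μ(93) = 1, μ(94) = 1, μ(95) = 1, μ(96) = 0, μ(97) = -1, μ(98) = 0, μ(99) = 0, μ(100) = 0, μ(101) = -1, μ(102) = -1, μ(103) = -1, μ(104) = 0, μ(105) = -1, μ(106) = 1, μ(107) = -1, μ(108) = 0, μ(109) = -1, μ(110) = -1, μ(111) = 1, μ(112) = 0, μ(113) = -1, μ(114) = -1, μ(115) = 1. Summing all 115 values: -5. (Mertens function M(x) = Σ_{n ≤ x} μ(n); on average M(x) should be small (PNT ⟺ M(x) = o(x)).)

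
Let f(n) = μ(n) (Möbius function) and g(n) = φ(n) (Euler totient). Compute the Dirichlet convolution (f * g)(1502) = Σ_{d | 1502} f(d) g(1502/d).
(μ * φ)(1502) = 0

Divisors of 1502: [1, 2, 751, 1502]. For each d | 1502:
  d = 1: μ(1) · φ(1502/1) = 1 · 750 = 750
  d = 2: μ(2) · φ(1502/2) = -1 · 750 = -750
  d = 751: μ(751) · φ(1502/751) = -1 · 1 = -1
  d = 1502: μ(1502) · φ(1502/1502) = 1 · 1 = 1
Summing: (μ * φ)(1502) = 750 + -750 + -1 + 1 = 0.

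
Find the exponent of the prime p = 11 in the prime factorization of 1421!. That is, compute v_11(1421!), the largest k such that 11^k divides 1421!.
v_11(1421!) = 141

Legendre's formula: v_p(n!) = Σ_{k ≥ 1} ⌊n / p^k⌋. For p = 11, n = 1421, the terms are:
  ⌊1421/11^1⌋ = ⌊1421/11⌋ = 129
  ⌊1421/11^2⌋ = ⌊1421/121⌋ = 11
  ⌊1421/11^3⌋ = ⌊1421/1331⌋ = 1
(the next term ⌊1421/11^4⌋ = 0, terminating the sum). Summing: v_11(1421!) = 129 + 11 + 1 = 141.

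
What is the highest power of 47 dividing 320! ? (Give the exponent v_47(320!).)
v_47(320!) = 6

Legendre's formula: v_p(n!) = Σ_{k ≥ 1} ⌊n / p^k⌋. For p = 47, n = 320, the terms are:
  ⌊320/47^1⌋ = ⌊320/47⌋ = 6
(the next term ⌊320/47^2⌋ = 0, terminating the sum). Summing: v_47(320!) = 6 = 6.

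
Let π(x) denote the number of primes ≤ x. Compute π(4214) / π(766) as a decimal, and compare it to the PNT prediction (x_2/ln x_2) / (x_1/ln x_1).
π(4214)/π(766) = 576/135 ≈ 4.2667;  PNT prediction ≈ 4.3775.

π(766) = 135 and π(4214) = 576, so π(4214)/π(766) ≈ 4.2667. The PNT-predicted ratio is (4214/ln(4214)) / (766/ln(766)) ≈ 4.3775. The two agree to within a few percent, as expected.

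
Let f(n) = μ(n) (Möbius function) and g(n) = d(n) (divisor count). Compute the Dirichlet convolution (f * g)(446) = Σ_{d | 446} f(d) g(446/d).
(μ * d)(446) = 1

Divisors of 446: [1, 2, 223, 446]. For each d | 446:
  d = 1: μ(1) · d(446/1) = 1 · 4 = 4
  d = 2: μ(2) · d(446/2) = -1 · 2 = -2
  d = 223: μ(223) · d(446/223) = -1 · 2 = -2
  d = 446: μ(446) · d(446/446) = 1 · 1 = 1
Summing: (μ * d)(446) = 4 + -2 + -2 + 1 = 1.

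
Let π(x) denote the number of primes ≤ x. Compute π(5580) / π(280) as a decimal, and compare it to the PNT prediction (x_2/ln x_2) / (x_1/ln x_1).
π(5580)/π(280) = 736/59 ≈ 12.4746;  PNT prediction ≈ 13.0166.

π(280) = 59 and π(5580) = 736, so π(5580)/π(280) ≈ 12.4746. The PNT-predicted ratio is (5580/ln(5580)) / (280/ln(280)) ≈ 13.0166. The two agree to within a few percent, as expected.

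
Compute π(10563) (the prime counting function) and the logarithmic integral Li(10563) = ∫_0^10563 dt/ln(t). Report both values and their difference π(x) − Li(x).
π(10563) = 1289;  Li(10563) ≈ 1307.08;  π(x) − Li(x) ≈ -18.08.

Direct count of primes ≤ 10563 gives π(10563) = 1289. Numerical evaluation of the logarithmic integral gives Li(10563) ≈ 1307.08. The difference π(x) − Li(x) ≈ -18.08 is typically negative for small/moderate x (Li(x) overestimates), though Littlewood's theorem shows this sign changes infinitely often.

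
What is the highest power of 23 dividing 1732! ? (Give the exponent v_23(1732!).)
v_23(1732!) = 78

Legendre's formula: v_p(n!) = Σ_{k ≥ 1} ⌊n / p^k⌋. For p = 23, n = 1732, the terms are:
  ⌊1732/23^1⌋ = ⌊1732/23⌋ = 75
  ⌊1732/23^2⌋ = ⌊1732/529⌋ = 3
(the next term ⌊1732/23^3⌋ = 0, terminating the sum). Summing: v_23(1732!) = 75 + 3 = 78.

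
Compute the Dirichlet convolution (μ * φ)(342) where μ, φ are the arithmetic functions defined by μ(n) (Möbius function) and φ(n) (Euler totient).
(μ * φ)(342) = 0

Divisors of 342: [1, 2, 3, 6, 9, 18, 19, 38, 57, 114, 171, 342]. For each d | 342:
  d = 1: μ(1) · φ(342/1) = 1 · 108 = 108
  d = 2: μ(2) · φ(342/2) = -1 · 108 = -108
  d = 3: μ(3) · φ(342/3) = -1 · 36 = -36
  d = 6: μ(6) · φ(342/6) = 1 · 36 = 36
  d = 9: μ(9) · φ(342/9) = 0 · 18 = 0
  d = 18: μ(18) · φ(342/18) = 0 · 18 = 0
  d = 19: μ(19) · φ(342/19) = -1 · 6 = -6
  d = 38: μ(38) · φ(342/38) = 1 · 6 = 6
  d = 57: μ(57) · φ(342/57) = 1 · 2 = 2
  d = 114: μ(114) · φ(342/114) = -1 · 2 = -2
  d = 171: μ(171) · φ(342/171) = 0 · 1 = 0
  d = 342: μ(342) · φ(342/342) = 0 · 1 = 0
Summing: (μ * φ)(342) = 108 + -108 + -36 + 36 + 0 + 0 + -6 + 6 + 2 + -2 + 0 + 0 = 0.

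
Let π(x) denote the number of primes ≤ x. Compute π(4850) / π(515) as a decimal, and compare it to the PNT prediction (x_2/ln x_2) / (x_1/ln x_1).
π(4850)/π(515) = 650/97 ≈ 6.7010;  PNT prediction ≈ 6.9290.

π(515) = 97 and π(4850) = 650, so π(4850)/π(515) ≈ 6.7010. The PNT-predicted ratio is (4850/ln(4850)) / (515/ln(515)) ≈ 6.9290. The two agree to within a few percent, as expected.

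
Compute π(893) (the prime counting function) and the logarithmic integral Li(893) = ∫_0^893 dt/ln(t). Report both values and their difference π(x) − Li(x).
π(893) = 154;  Li(893) ≈ 161.99;  π(x) − Li(x) ≈ -7.99.

Direct count of primes ≤ 893 gives π(893) = 154. Numerical evaluation of the logarithmic integral gives Li(893) ≈ 161.99. The difference π(x) − Li(x) ≈ -7.99 is typically negative for small/moderate x (Li(x) overestimates), though Littlewood's theorem shows this sign changes infinitely often.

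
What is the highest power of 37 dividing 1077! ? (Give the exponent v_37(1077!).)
v_37(1077!) = 29

Legendre's formula: v_p(n!) = Σ_{k ≥ 1} ⌊n / p^k⌋. For p = 37, n = 1077, the terms are:
  ⌊1077/37^1⌋ = ⌊1077/37⌋ = 29
(the next term ⌊1077/37^2⌋ = 0, terminating the sum). Summing: v_37(1077!) = 29 = 29.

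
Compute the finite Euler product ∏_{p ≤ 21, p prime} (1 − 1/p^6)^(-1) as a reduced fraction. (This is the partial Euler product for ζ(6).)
∏ = 99475806666511821483705625/97780003061374251090837504

The primes p ≤ 21 are [2, 3, 5, 7, 11, 13, 17, 19]. For each prime, (1 − 1/p^6)^(-1) = p^6 / (p^6 − 1). The product is (1 − 1/2^6)^(-1), (1 − 1/3^6)^(-1), (1 − 1/5^6)^(-1), (1 − 1/7^6)^(-1), (1 − 1/11^6)^(-1), (1 − 1/13^6)^(-1), (1 − 1/17^6)^(-1), (1 − 1/19^6)^(-1) = ∏ p^6 / (p^6 − 1) = 99475806666511821483705625/97780003061374251090837504.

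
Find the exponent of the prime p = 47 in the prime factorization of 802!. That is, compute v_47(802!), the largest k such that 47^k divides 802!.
v_47(802!) = 17

Legendre's formula: v_p(n!) = Σ_{k ≥ 1} ⌊n / p^k⌋. For p = 47, n = 802, the terms are:
  ⌊802/47^1⌋ = ⌊802/47⌋ = 17
(the next term ⌊802/47^2⌋ = 0, terminating the sum). Summing: v_47(802!) = 17 = 17.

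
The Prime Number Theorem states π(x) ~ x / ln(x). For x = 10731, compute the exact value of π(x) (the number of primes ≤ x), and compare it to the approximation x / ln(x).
π(10731) = 1308;  x/ln(x) ≈ 1156.25;  relative error ≈ 11.60%.

Directly count primes up to 10731: π(10731) = 1308. The PNT approximation gives 10731/ln(10731) ≈ 10731/9.28089 ≈ 1156.25. Relative error (π(x) − x/ln(x)) / π(x) ≈ 11.60%; the approximation is known to undercount slightly (Li(x) is a better estimate).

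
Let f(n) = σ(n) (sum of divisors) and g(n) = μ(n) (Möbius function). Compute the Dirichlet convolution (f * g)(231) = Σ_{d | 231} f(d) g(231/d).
(σ * μ)(231) = 231

Divisors of 231: [1, 3, 7, 11, 21, 33, 77, 231]. For each d | 231:
  d = 1: σ(1) · μ(231/1) = 1 · -1 = -1
  d = 3: σ(3) · μ(231/3) = 4 · 1 = 4
  d = 7: σ(7) · μ(231/7) = 8 · 1 = 8
  d = 11: σ(11) · μ(231/11) = 12 · 1 = 12
  d = 21: σ(21) · μ(231/21) = 32 · -1 = -32
  d = 33: σ(33) · μ(231/33) = 48 · -1 = -48
  d = 77: σ(77) · μ(231/77) = 96 · -1 = -96
  d = 231: σ(231) · μ(231/231) = 384 · 1 = 384
Summing: (σ * μ)(231) = -1 + 4 + 8 + 12 + -32 + -48 + -96 + 384 = 231.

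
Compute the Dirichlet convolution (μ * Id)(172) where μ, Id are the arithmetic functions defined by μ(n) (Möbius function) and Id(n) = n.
(μ * Id)(172) = 84

Divisors of 172: [1, 2, 4, 43, 86, 172]. For each d | 172:
  d = 1: μ(1) · Id(172/1) = 1 · 172 = 172
  d = 2: μ(2) · Id(172/2) = -1 · 86 = -86
  d = 4: μ(4) · Id(172/4) = 0 · 43 = 0
  d = 43: μ(43) · Id(172/43) = -1 · 4 = -4
  d = 86: μ(86) · Id(172/86) = 1 · 2 = 2
  d = 172: μ(172) · Id(172/172) = 0 · 1 = 0
Summing: (μ * Id)(172) = 172 + -86 + 0 + -4 + 2 + 0 = 84.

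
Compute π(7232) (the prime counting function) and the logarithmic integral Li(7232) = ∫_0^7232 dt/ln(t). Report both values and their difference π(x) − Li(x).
π(7232) = 924;  Li(7232) ≈ 940.49;  π(x) − Li(x) ≈ -16.49.

Direct count of primes ≤ 7232 gives π(7232) = 924. Numerical evaluation of the logarithmic integral gives Li(7232) ≈ 940.49. The difference π(x) − Li(x) ≈ -16.49 is typically negative for small/moderate x (Li(x) overestimates), though Littlewood's theorem shows this sign changes infinitely often.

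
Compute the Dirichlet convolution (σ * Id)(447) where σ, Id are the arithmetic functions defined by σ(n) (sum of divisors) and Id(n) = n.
(σ * Id)(447) = 2093

Divisors of 447: [1, 3, 149, 447]. For each d | 447:
  d = 1: σ(1) · Id(447/1) = 1 · 447 = 447
  d = 3: σ(3) · Id(447/3) = 4 · 149 = 596
  d = 149: σ(149) · Id(447/149) = 150 · 3 = 450
  d = 447: σ(447) · Id(447/447) = 600 · 1 = 600
Summing: (σ * Id)(447) = 447 + 596 + 450 + 600 = 2093.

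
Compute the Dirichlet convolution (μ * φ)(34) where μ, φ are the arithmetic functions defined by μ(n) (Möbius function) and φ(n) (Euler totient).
(μ * φ)(34) = 0

Divisors of 34: [1, 2, 17, 34]. For each d | 34:
  d = 1: μ(1) · φ(34/1) = 1 · 16 = 16
  d = 2: μ(2) · φ(34/2) = -1 · 16 = -16
  d = 17: μ(17) · φ(34/17) = -1 · 1 = -1
  d = 34: μ(34) · φ(34/34) = 1 · 1 = 1
Summing: (μ * φ)(34) = 16 + -16 + -1 + 1 = 0.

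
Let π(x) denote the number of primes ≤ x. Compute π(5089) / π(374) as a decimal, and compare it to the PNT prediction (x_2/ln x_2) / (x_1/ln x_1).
π(5089)/π(374) = 680/74 ≈ 9.1892;  PNT prediction ≈ 9.4449.

π(374) = 74 and π(5089) = 680, so π(5089)/π(374) ≈ 9.1892. The PNT-predicted ratio is (5089/ln(5089)) / (374/ln(374)) ≈ 9.4449. The two agree to within a few percent, as expected.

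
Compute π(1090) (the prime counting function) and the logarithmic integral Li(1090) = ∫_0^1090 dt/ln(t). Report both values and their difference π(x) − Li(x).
π(1090) = 181;  Li(1090) ≈ 190.56;  π(x) − Li(x) ≈ -9.56.

Direct count of primes ≤ 1090 gives π(1090) = 181. Numerical evaluation of the logarithmic integral gives Li(1090) ≈ 190.56. The difference π(x) − Li(x) ≈ -9.56 is typically negative for small/moderate x (Li(x) overestimates), though Littlewood's theorem shows this sign changes infinitely often.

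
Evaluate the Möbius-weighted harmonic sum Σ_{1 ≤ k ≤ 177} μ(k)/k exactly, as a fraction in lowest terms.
Σ μ(k)/k = -405094636462344486762882436757770090366687617598923355652478890632/83294951893662609690425847675448128125490254797437431023480841994855

Values of μ(k) for 1 ≤ k ≤ 177: μ(1) = 1, μ(2) = -1, μ(3) = -1, μ(5) = -1, μ(6) = 1, μ(7) = -1, μ(10) = 1, μ(11) = -1, μ(13) = -1, μ(14) = 1, μ(15) = 1, μ(17) = -1, μ(19) = -1, μ(21) = 1, μ(22) = 1, μ(23) = -1, μ(26) = 1, μ(29) = -1, μ(30) = -1, μ(31) = -1, μ(33) = 1, μ(34) = 1, μ(35) = 1, μ(37) = -1, μ(38) = 1, μ(39) = 1, μ(41) = -1, μ(42) = -1, μ(43) = -1, μ(46) = 1, μ(47) = -1, μ(51) = 1, μ(53) = -1, μ(55) = 1, μ(57) = 1, μ(58) = 1, μ(59) = -1, μ(61) = -1, μ(62) = 1, μ(65) = 1, μ(66) = -1, μ(67) = -1, μ(69) = 1, μ(70) = -1, μ(71) = -1, μ(73) = -1, μ(74) = 1, μ(77) = 1, μ(78) = -1, μ(79) = -1, μ(82) = 1, μ(83) = -1, μ(85) = 1, μ(86) = 1, μ(87) = 1, μ(89) = -1, μ(91) = 1, μ(93) = 1, μ(94) = 1, μ(95) = 1, μ(97) = -1, μ(101) = -1, μ(102) = -1, μ(103) = -1, μ(105) = -1, μ(106) = 1, μ(107) = -1, μ(109) = -1, μ(110) = -1, μ(111) = 1, μ(113) = -1, μ(114) = -1, μ(115) = 1, μ(118) = 1, μ(119) = 1, μ(122) = 1, μ(123) = 1, μ(127) = -1, μ(129) = 1, μ(130) = -1, μ(131) = -1, μ(133) = 1, μ(134) = 1, μ(137) = -1, μ(138) = -1, μ(139) = -1, μ(141) = 1, μ(142) = 1, μ(143) = 1, μ(145) = 1, μ(146) = 1, μ(149) = -1, μ(151) = -1, μ(154) = -1, μ(155) = 1, μ(157) = -1, μ(158) = 1, μ(159) = 1, μ(161) = 1, μ(163) = -1, μ(165) = -1, μ(166) = 1, μ(167) = -1, μ(170) = -1, μ(173) = -1, μ(174) = -1, μ(177) = 1, with μ = 0 on non-squarefree integers. Summing μ(k)/k for k where μ(k) ≠ 0 gives -405094636462344486762882436757770090366687617598923355652478890632/83294951893662609690425847675448128125490254797437431023480841994855 ≈ -0.0049. (PNT ⟺ this sum → 0 as n → ∞.)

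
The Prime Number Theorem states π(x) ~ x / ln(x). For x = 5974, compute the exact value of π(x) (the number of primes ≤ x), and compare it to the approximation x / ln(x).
π(5974) = 781;  x/ln(x) ≈ 687.05;  relative error ≈ 12.03%.

Directly count primes up to 5974: π(5974) = 781. The PNT approximation gives 5974/ln(5974) ≈ 5974/8.69517 ≈ 687.05. Relative error (π(x) − x/ln(x)) / π(x) ≈ 12.03%; the approximation is known to undercount slightly (Li(x) is a better estimate).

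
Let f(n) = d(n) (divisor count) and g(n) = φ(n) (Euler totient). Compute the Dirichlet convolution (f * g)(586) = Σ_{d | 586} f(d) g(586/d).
(d * φ)(586) = 882

Divisors of 586: [1, 2, 293, 586]. For each d | 586:
  d = 1: d(1) · φ(586/1) = 1 · 292 = 292
  d = 2: d(2) · φ(586/2) = 2 · 292 = 584
  d = 293: d(293) · φ(586/293) = 2 · 1 = 2
  d = 586: d(586) · φ(586/586) = 4 · 1 = 4
Summing: (d * φ)(586) = 292 + 584 + 2 + 4 = 882.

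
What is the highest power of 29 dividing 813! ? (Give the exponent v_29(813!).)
v_29(813!) = 28

Legendre's formula: v_p(n!) = Σ_{k ≥ 1} ⌊n / p^k⌋. For p = 29, n = 813, the terms are:
  ⌊813/29^1⌋ = ⌊813/29⌋ = 28
(the next term ⌊813/29^2⌋ = 0, terminating the sum). Summing: v_29(813!) = 28 = 28.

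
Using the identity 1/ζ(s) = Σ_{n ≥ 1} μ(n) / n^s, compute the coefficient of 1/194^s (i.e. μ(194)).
μ(194) = 1

Factor n = 194 = 2 · 97. μ(n) = 0 if any exponent ≥ 2 (not squarefree); otherwise μ(n) = (−1)^{ω(n)} where ω(n) is the number of distinct prime factors. Applying: μ(194) = 1.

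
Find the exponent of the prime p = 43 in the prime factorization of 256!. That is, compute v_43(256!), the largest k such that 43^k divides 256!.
v_43(256!) = 5

Legendre's formula: v_p(n!) = Σ_{k ≥ 1} ⌊n / p^k⌋. For p = 43, n = 256, the terms are:
  ⌊256/43^1⌋ = ⌊256/43⌋ = 5
(the next term ⌊256/43^2⌋ = 0, terminating the sum). Summing: v_43(256!) = 5 = 5.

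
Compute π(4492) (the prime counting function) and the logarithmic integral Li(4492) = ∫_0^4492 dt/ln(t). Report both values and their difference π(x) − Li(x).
π(4492) = 609;  Li(4492) ≈ 624.27;  π(x) − Li(x) ≈ -15.27.

Direct count of primes ≤ 4492 gives π(4492) = 609. Numerical evaluation of the logarithmic integral gives Li(4492) ≈ 624.27. The difference π(x) − Li(x) ≈ -15.27 is typically negative for small/moderate x (Li(x) overestimates), though Littlewood's theorem shows this sign changes infinitely often.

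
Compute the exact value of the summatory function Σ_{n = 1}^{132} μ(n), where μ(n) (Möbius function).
Σ_{n ≤ 132} μ(n) = -3

Compute μ(n) for each 1 ≤ n ≤ 132: μ(1) = 1, μ(2) = -1, μ(3) = -1, μ(4) = 0, μ(5) = -1, μ(6) = 1, μ(7) = -1, μ(8) = 0, μ(9) = 0, μ(10) = 1, μ(11) = -1, μ(12) = 0, μ(13) = -1, μ(14) = 1, μ(15) = 1, μ(16) = 0, μ(17) = -1, μ(18) = 0, μ(19) = -1, μ(20) = 0, μ(21) = 1, μ(22) = 1, μ(23) = -1, μ(24) = 0, μ(25) = 0, μ(26) = 1, μ(27) = 0, μ(28) = 0, μ(29) = -1, μ(30) = -1, μ(31) = -1, μ(32) = 0, μ(33) = 1, μ(34) = 1, μ(35) = 1, μ(36) = 0, μ(37) = -1, μ(38) = 1, μ(39) = 1, μ(40) = 0, μ(41) = -1, μ(42) = -1, μ(43) = -1, μ(44) = 0, μ(45) = 0, μ(46) = 1, μ(47) = -1, μ(48) = 0, μ(49) = 0, μ(50) = 0, μ(51) = 1, μ(52) = 0, μ(53) = -1, μ(54) = 0, μ(55) = 1, μ(56) = 0, μ(57) = 1, μ(58) = 1, μ(59) = -1, μ(60) = 0, μ(61) = -1, μ(62) = 1, μ(63) = 0, μ(64) = 0, μ(65) = 1, μ(66) = -1, μ(67) = -1, μ(68) = 0, μ(69) = 1, μ(70) = -1, μ(71) = -1, μ(72) = 0, μ(73) = -1, μ(74) = 1, μ(75) = 0, μ(76) = 0, μ(77) = 1, μ(78) = -1, μ(79) = -1, μ(80) = 0, μ(81) = 0, μ(82) = 1, μ(83) = -1, μ(84) = 0, μ(85) = 1, μ(86) = 1, μ(87) = 1, μ(88) = 0, μ(89) = -1, μ(90) = 0, μ(91) = 1, μ(92) = 0, μ(93) = 1, μ(94) = 1, μ(95) = 1, μ(96) = 0, μ(97) = -1, μ(98) = 0, μ(99) = 0, μ(100) = 0, μ(101) = -1, μ(102) = -1, μ(103) = -1, μ(104) = 0, μ(105) = -1, μ(106) = 1, μ(107) = -1, μ(108) = 0, μ(109) = -1, μ(110) = -1, μ(111) = 1, μ(112) = 0, μ(113) = -1, μ(114) = -1, μ(115) = 1, μ(116) = 0, μ(117) = 0, μ(118) = 1, μ(119) = 1, μ(120) = 0, μ(121) = 0, μ(122) = 1, μ(123) = 1, μ(124) = 0, μ(125) = 0, μ(126) = 0, μ(127) = -1, μ(128) = 0, μ(129) = 1, μ(130) = -1, μ(131) = -1, μ(132) = 0. Summing all 132 values: -3. (Mertens function M(x) = Σ_{n ≤ x} μ(n); on average M(x) should be small (PNT ⟺ M(x) = o(x)).)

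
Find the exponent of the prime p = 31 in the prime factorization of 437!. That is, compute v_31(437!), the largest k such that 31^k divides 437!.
v_31(437!) = 14

Legendre's formula: v_p(n!) = Σ_{k ≥ 1} ⌊n / p^k⌋. For p = 31, n = 437, the terms are:
  ⌊437/31^1⌋ = ⌊437/31⌋ = 14
(the next term ⌊437/31^2⌋ = 0, terminating the sum). Summing: v_31(437!) = 14 = 14.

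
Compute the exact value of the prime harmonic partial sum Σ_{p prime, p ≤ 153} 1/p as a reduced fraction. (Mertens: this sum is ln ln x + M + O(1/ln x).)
Σ 1/p = 426559540131011718238816115585684956391671166781102121476137/225319534991831177328890236228992001350685163362356544091910

π(153) = 36, so the primes ≤ 153 are [2, 3, 5, 7, 11, 13, 17, 19, 23, 29, 31, 37, 41, 43, 47, 53, 59, 61, 67, 71, 73, 79, 83, 89, 97, 101, 103, 107, 109, 113, 127, 131, 137, 139, 149, 151]. Summing 1/p over these primes: 426559540131011718238816115585684956391671166781102121476137/225319534991831177328890236228992001350685163362356544091910 ≈ 1.8931. Mertens estimate ln ln(153) + 0.2615 ≈ 1.8770.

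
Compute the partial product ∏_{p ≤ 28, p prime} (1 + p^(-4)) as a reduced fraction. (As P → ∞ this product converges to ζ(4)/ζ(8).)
∏ = 577447917650941187656457324944/535704058713408612067696280625

The primes p ≤ 28 are [2, 3, 5, 7, 11, 13, 17, 19, 23]. For each, (1 + 1/p^4) = (p^4 + 1)/p^4. Multiplying these fractions over p ∈ [2, 3, 5, 7, 11, 13, 17, 19, 23] gives 577447917650941187656457324944/535704058713408612067696280625. (In the limit P → ∞ this tends to ζ(4)/ζ(8).)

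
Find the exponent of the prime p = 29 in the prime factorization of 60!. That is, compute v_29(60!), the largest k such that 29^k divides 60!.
v_29(60!) = 2

Legendre's formula: v_p(n!) = Σ_{k ≥ 1} ⌊n / p^k⌋. For p = 29, n = 60, the terms are:
  ⌊60/29^1⌋ = ⌊60/29⌋ = 2
(the next term ⌊60/29^2⌋ = 0, terminating the sum). Summing: v_29(60!) = 2 = 2.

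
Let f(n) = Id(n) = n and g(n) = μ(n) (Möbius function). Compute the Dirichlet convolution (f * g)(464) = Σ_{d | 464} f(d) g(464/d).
(Id * μ)(464) = 224

Divisors of 464: [1, 2, 4, 8, 16, 29, 58, 116, 232, 464]. For each d | 464:
  d = 1: Id(1) · μ(464/1) = 1 · 0 = 0
  d = 2: Id(2) · μ(464/2) = 2 · 0 = 0
  d = 4: Id(4) · μ(464/4) = 4 · 0 = 0
  d = 8: Id(8) · μ(464/8) = 8 · 1 = 8
  d = 16: Id(16) · μ(464/16) = 16 · -1 = -16
  d = 29: Id(29) · μ(464/29) = 29 · 0 = 0
  d = 58: Id(58) · μ(464/58) = 58 · 0 = 0
  d = 116: Id(116) · μ(464/116) = 116 · 0 = 0
  d = 232: Id(232) · μ(464/232) = 232 · -1 = -232
  d = 464: Id(464) · μ(464/464) = 464 · 1 = 464
Summing: (Id * μ)(464) = 0 + 0 + 0 + 8 + -16 + 0 + 0 + 0 + -232 + 464 = 224.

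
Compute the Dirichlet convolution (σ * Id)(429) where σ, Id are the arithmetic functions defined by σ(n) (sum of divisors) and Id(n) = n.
(σ * Id)(429) = 4347

Divisors of 429: [1, 3, 11, 13, 33, 39, 143, 429]. For each d | 429:
  d = 1: σ(1) · Id(429/1) = 1 · 429 = 429
  d = 3: σ(3) · Id(429/3) = 4 · 143 = 572
  d = 11: σ(11) · Id(429/11) = 12 · 39 = 468
  d = 13: σ(13) · Id(429/13) = 14 · 33 = 462
  d = 33: σ(33) · Id(429/33) = 48 · 13 = 624
  d = 39: σ(39) · Id(429/39) = 56 · 11 = 616
  d = 143: σ(143) · Id(429/143) = 168 · 3 = 504
  d = 429: σ(429) · Id(429/429) = 672 · 1 = 672
Summing: (σ * Id)(429) = 429 + 572 + 468 + 462 + 624 + 616 + 504 + 672 = 4347.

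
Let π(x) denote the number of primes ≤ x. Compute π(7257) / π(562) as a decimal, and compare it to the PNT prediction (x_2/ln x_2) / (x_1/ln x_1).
π(7257)/π(562) = 928/102 ≈ 9.0980;  PNT prediction ≈ 9.1969.

π(562) = 102 and π(7257) = 928, so π(7257)/π(562) ≈ 9.0980. The PNT-predicted ratio is (7257/ln(7257)) / (562/ln(562)) ≈ 9.1969. The two agree to within a few percent, as expected.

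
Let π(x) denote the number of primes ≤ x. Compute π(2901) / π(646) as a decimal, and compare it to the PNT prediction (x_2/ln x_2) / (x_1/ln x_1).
π(2901)/π(646) = 419/117 ≈ 3.5812;  PNT prediction ≈ 3.6447.

π(646) = 117 and π(2901) = 419, so π(2901)/π(646) ≈ 3.5812. The PNT-predicted ratio is (2901/ln(2901)) / (646/ln(646)) ≈ 3.6447. The two agree to within a few percent, as expected.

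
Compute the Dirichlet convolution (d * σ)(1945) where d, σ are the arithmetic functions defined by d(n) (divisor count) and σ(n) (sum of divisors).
(d * σ)(1945) = 3136

Divisors of 1945: [1, 5, 389, 1945]. For each d | 1945:
  d = 1: d(1) · σ(1945/1) = 1 · 2340 = 2340
  d = 5: d(5) · σ(1945/5) = 2 · 390 = 780
  d = 389: d(389) · σ(1945/389) = 2 · 6 = 12
  d = 1945: d(1945) · σ(1945/1945) = 4 · 1 = 4
Summing: (d * σ)(1945) = 2340 + 780 + 12 + 4 = 3136.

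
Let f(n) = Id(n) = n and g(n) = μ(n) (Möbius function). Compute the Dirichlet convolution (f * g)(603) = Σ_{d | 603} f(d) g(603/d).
(Id * μ)(603) = 396

Divisors of 603: [1, 3, 9, 67, 201, 603]. For each d | 603:
  d = 1: Id(1) · μ(603/1) = 1 · 0 = 0
  d = 3: Id(3) · μ(603/3) = 3 · 1 = 3
  d = 9: Id(9) · μ(603/9) = 9 · -1 = -9
  d = 67: Id(67) · μ(603/67) = 67 · 0 = 0
  d = 201: Id(201) · μ(603/201) = 201 · -1 = -201
  d = 603: Id(603) · μ(603/603) = 603 · 1 = 603
Summing: (Id * μ)(603) = 0 + 3 + -9 + 0 + -201 + 603 = 396.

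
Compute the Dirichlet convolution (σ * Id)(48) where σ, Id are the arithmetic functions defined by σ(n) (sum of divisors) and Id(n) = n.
(σ * Id)(48) = 903

Divisors of 48: [1, 2, 3, 4, 6, 8, 12, 16, 24, 48]. For each d | 48:
  d = 1: σ(1) · Id(48/1) = 1 · 48 = 48
  d = 2: σ(2) · Id(48/2) = 3 · 24 = 72
  d = 3: σ(3) · Id(48/3) = 4 · 16 = 64
  d = 4: σ(4) · Id(48/4) = 7 · 12 = 84
  d = 6: σ(6) · Id(48/6) = 12 · 8 = 96
  d = 8: σ(8) · Id(48/8) = 15 · 6 = 90
  d = 12: σ(12) · Id(48/12) = 28 · 4 = 112
  d = 16: σ(16) · Id(48/16) = 31 · 3 = 93
  d = 24: σ(24) · Id(48/24) = 60 · 2 = 120
  d = 48: σ(48) · Id(48/48) = 124 · 1 = 124
Summing: (σ * Id)(48) = 48 + 72 + 64 + 84 + 96 + 90 + 112 + 93 + 120 + 124 = 903.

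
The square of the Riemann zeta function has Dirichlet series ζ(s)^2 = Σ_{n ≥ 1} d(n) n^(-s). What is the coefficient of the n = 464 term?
d(464) = 10

ζ(s)^2 = (Σ 1/m^s)(Σ 1/k^s). The coefficient of 1/n^s in the product is the number of ordered pairs (m, k) with mk = n, which equals d(n). For n = 464, divisors are [1, 2, 4, 8, 16, 29, 58, 116, 232, 464], so d(464) = 10.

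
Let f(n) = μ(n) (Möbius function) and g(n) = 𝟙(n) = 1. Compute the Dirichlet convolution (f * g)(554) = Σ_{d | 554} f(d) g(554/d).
(μ * 𝟙)(554) = 0

Divisors of 554: [1, 2, 277, 554]. For each d | 554:
  d = 1: μ(1) · 𝟙(554/1) = 1 · 1 = 1
  d = 2: μ(2) · 𝟙(554/2) = -1 · 1 = -1
  d = 277: μ(277) · 𝟙(554/277) = -1 · 1 = -1
  d = 554: μ(554) · 𝟙(554/554) = 1 · 1 = 1
Summing: (μ * 𝟙)(554) = 1 + -1 + -1 + 1 = 0.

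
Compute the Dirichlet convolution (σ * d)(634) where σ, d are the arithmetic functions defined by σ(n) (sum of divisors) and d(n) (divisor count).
(σ * d)(634) = 1600

Divisors of 634: [1, 2, 317, 634]. For each d | 634:
  d = 1: σ(1) · d(634/1) = 1 · 4 = 4
  d = 2: σ(2) · d(634/2) = 3 · 2 = 6
  d = 317: σ(317) · d(634/317) = 318 · 2 = 636
  d = 634: σ(634) · d(634/634) = 954 · 1 = 954
Summing: (σ * d)(634) = 4 + 6 + 636 + 954 = 1600.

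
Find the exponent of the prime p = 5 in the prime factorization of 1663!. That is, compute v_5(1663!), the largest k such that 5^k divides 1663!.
v_5(1663!) = 413

Legendre's formula: v_p(n!) = Σ_{k ≥ 1} ⌊n / p^k⌋. For p = 5, n = 1663, the terms are:
  ⌊1663/5^1⌋ = ⌊1663/5⌋ = 332
  ⌊1663/5^2⌋ = ⌊1663/25⌋ = 66
  ⌊1663/5^3⌋ = ⌊1663/125⌋ = 13
  ⌊1663/5^4⌋ = ⌊1663/625⌋ = 2
(the next term ⌊1663/5^5⌋ = 0, terminating the sum). Summing: v_5(1663!) = 332 + 66 + 13 + 2 = 413.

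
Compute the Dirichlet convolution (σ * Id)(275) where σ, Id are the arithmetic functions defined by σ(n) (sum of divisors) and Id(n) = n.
(σ * Id)(275) = 1978

Divisors of 275: [1, 5, 11, 25, 55, 275]. For each d | 275:
  d = 1: σ(1) · Id(275/1) = 1 · 275 = 275
  d = 5: σ(5) · Id(275/5) = 6 · 55 = 330
  d = 11: σ(11) · Id(275/11) = 12 · 25 = 300
  d = 25: σ(25) · Id(275/25) = 31 · 11 = 341
  d = 55: σ(55) · Id(275/55) = 72 · 5 = 360
  d = 275: σ(275) · Id(275/275) = 372 · 1 = 372
Summing: (σ * Id)(275) = 275 + 330 + 300 + 341 + 360 + 372 = 1978.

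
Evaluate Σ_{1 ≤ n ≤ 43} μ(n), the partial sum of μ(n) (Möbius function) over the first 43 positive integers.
Σ_{n ≤ 43} μ(n) = -3

Compute μ(n) for each 1 ≤ n ≤ 43: μ(1) = 1, μ(2) = -1, μ(3) = -1, μ(4) = 0, μ(5) = -1, μ(6) = 1, μ(7) = -1, μ(8) = 0, μ(9) = 0, μ(10) = 1, μ(11) = -1, μ(12) = 0, μ(13) = -1, μ(14) = 1, μ(15) = 1, μ(16) = 0, μ(17) = -1, μ(18) = 0, μ(19) = -1, μ(20) = 0, μ(21) = 1, μ(22) = 1, μ(23) = -1, μ(24) = 0, μ(25) = 0, μ(26) = 1, μ(27) = 0, μ(28) = 0, μ(29) = -1, μ(30) = -1, μ(31) = -1, μ(32) = 0, μ(33) = 1, μ(34) = 1, μ(35) = 1, μ(36) = 0, μ(37) = -1, μ(38) = 1, μ(39) = 1, μ(40) = 0, μ(41) = -1, μ(42) = -1, μ(43) = -1. Summing all 43 values: -3. (Mertens function M(x) = Σ_{n ≤ x} μ(n); on average M(x) should be small (PNT ⟺ M(x) = o(x)).)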